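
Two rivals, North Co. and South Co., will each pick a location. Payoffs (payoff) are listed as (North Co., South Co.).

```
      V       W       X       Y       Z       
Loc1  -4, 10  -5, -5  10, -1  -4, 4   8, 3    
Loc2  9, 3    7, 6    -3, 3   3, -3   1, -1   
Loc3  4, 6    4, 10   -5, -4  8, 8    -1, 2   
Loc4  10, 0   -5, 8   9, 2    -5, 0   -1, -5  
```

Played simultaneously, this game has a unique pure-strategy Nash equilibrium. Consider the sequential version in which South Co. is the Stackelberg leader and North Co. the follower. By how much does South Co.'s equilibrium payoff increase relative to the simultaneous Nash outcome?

2

Backward induction with South Co. moving first.
- V: North Co. compares -4, 9, 4, 10 and picks Loc4; South Co. would get 0.
- W: North Co. compares -5, 7, 4, -5 and picks Loc2; South Co. would get 6.
- X: North Co. compares 10, -3, -5, 9 and picks Loc1; South Co. would get -1.
- Y: North Co. compares -4, 3, 8, -5 and picks Loc3; South Co. would get 8.
- Z: North Co. compares 8, 1, -1, -1 and picks Loc1; South Co. would get 3.
Among 0, 6, -1, 8, 3, the best is 8 at Y. Subgame-perfect outcome: (Loc3, Y) with payoffs (8, 8).
For the simultaneous game, intersect best replies.
North Co.'s best replies: V→Loc4; W→Loc2; X→Loc1; Y→Loc3; Z→Loc1.
South Co.'s best replies: Loc1→V; Loc2→W; Loc3→W; Loc4→W.
The unique mutual best reply is (Loc2, W), giving (7, 6).
South Co.'s commitment gain: 8 − 6 = 2.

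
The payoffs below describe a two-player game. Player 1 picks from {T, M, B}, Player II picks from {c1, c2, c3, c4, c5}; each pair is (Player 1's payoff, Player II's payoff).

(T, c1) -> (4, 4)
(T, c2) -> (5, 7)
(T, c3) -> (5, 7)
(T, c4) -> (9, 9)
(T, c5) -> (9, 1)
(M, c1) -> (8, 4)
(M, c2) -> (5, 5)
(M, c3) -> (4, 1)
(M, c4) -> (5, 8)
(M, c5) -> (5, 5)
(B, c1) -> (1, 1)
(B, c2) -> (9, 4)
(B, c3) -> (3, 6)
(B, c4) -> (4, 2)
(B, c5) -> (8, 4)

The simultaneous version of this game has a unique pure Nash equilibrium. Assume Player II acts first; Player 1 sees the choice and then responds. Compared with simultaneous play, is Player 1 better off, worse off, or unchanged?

Solve by backward induction (Player II leads).
- c1: BR = M, leader payoff 4.
- c2: BR = B, leader payoff 4.
- c3: BR = T, leader payoff 7.
- c4: BR = T, leader payoff 9.
- c5: BR = T, leader payoff 1.
Player II's induced payoffs are 4, 4, 7, 9, 1, so Player II commits to c4. Subgame-perfect outcome: (T, c4) with payoffs (9, 9).
Now find the simultaneous Nash equilibrium.
Player 1's best replies: c1→M; c2→B; c3→T; c4→T; c5→T.
Player II's best replies: T→c4; M→c4; B→c3.
The unique mutual best reply is (T, c4), giving (9, 9).
Player 1 earns 9 sequentially versus 9 at the Nash outcome: unchanged.

unchanged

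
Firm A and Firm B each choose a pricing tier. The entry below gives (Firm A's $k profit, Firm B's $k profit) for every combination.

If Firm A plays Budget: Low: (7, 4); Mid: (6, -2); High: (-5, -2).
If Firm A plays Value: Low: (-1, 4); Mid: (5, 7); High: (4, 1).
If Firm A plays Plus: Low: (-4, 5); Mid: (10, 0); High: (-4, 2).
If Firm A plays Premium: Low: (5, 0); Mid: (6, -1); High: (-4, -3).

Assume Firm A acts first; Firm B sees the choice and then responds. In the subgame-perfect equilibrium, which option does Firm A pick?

Budget

Solve by backward induction (Firm A leads).
- Budget → Firm B plays Low (best of 4, -2, -2); Firm A gets 7.
- Value → Firm B plays Mid (best of 4, 7, 1); Firm A gets 5.
- Plus → Firm B plays Low (best of 5, 0, 2); Firm A gets -4.
- Premium → Firm B plays Low (best of 0, -1, -3); Firm A gets 5.
Among 7, 5, -4, 5, the best is 7 at Budget. Subgame-perfect outcome: (Budget, Low) with payoffs (7, 4).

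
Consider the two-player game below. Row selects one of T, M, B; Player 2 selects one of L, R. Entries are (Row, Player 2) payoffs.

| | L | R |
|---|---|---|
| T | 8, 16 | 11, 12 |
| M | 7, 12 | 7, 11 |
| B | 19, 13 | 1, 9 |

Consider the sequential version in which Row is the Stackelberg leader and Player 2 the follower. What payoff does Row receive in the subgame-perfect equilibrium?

19

Solve by backward induction (Row leads).
- T → Player 2 plays L (best of 16, 12); Row gets 8.
- M → Player 2 plays L (best of 12, 11); Row gets 7.
- B → Player 2 plays L (best of 13, 9); Row gets 19.
Maximizing over 8, 7, 19, Row chooses B. Subgame-perfect outcome: (B, L) with payoffs (19, 13).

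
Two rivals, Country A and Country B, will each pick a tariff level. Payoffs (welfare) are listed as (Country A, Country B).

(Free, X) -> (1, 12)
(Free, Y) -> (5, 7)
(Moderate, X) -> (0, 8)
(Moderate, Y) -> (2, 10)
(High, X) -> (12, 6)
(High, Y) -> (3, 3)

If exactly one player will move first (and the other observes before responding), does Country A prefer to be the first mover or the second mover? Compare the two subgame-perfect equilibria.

If Country A leads: Country B's best replies are Free→X, Moderate→Y, High→X; Country A's induced payoffs 1, 2, 12; outcome (High, X), payoffs (12, 6).
If Country B leads: Country A's best replies are X→High, Y→Free; Country B's induced payoffs 6, 7; outcome (Free, Y), payoffs (5, 7).
Country A gets 12 moving first and 5 moving second, so Country A prefers to move first.

first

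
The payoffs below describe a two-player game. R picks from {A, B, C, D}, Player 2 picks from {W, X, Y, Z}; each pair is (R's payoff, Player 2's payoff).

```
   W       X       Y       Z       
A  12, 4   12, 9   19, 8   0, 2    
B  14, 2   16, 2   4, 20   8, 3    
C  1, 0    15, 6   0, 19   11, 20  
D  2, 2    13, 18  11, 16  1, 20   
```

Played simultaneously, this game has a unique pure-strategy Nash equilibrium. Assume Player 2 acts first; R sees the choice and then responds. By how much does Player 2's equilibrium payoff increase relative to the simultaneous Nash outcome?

Backward induction with Player 2 moving first.
- W: R compares 12, 14, 1, 2 and picks B; Player 2 would get 2.
- X: R compares 12, 16, 15, 13 and picks B; Player 2 would get 2.
- Y: R compares 19, 4, 0, 11 and picks A; Player 2 would get 8.
- Z: R compares 0, 8, 11, 1 and picks C; Player 2 would get 20.
Player 2's induced payoffs are 2, 2, 8, 20, so Player 2 commits to Z. Subgame-perfect outcome: (C, Z) with payoffs (11, 20).
Under simultaneous play:
R's best replies: W→B; X→B; Y→A; Z→C.
Player 2's best replies: A→X; B→Y; C→Z; D→Z.
Only (C, Z) has each player best-responding; Nash payoffs (11, 20).
Player 2's commitment gain: 20 − 20 = 0.

0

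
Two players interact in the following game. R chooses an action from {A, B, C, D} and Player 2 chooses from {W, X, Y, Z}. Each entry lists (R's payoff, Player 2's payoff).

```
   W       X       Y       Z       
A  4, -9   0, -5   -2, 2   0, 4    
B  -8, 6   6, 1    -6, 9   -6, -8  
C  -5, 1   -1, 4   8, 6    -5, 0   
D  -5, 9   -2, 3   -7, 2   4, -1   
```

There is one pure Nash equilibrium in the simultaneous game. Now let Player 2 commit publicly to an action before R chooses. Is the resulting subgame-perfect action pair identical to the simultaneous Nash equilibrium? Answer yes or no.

yes

R best-responds to each possible Player 2 move:
- W: BR = A, leader payoff -9.
- X: BR = B, leader payoff 1.
- Y: BR = C, leader payoff 6.
- Z: BR = D, leader payoff -1.
Among -9, 1, 6, -1, the best is 6 at Y. Subgame-perfect outcome: (C, Y) with payoffs (8, 6).
Under simultaneous play:
R's best replies: W→A; X→B; Y→C; Z→D.
Player 2's best replies: A→Z; B→Y; C→Y; D→W.
The unique mutual best reply is (C, Y), giving (8, 6).
Sequential outcome (C, Y) coincides with the Nash profile (C, Y).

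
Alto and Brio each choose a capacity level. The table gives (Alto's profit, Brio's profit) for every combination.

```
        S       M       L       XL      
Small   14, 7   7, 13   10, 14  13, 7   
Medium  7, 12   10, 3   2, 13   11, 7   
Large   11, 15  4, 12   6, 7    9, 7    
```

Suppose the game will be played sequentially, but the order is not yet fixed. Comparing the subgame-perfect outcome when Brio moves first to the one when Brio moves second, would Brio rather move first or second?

second

If Alto leads: Brio's best replies are Small→L, Medium→L, Large→S; Alto's induced payoffs 10, 2, 11; outcome (Large, S), payoffs (11, 15).
If Brio leads: Alto's best replies are S→Small, M→Medium, L→Small, XL→Small; Brio's induced payoffs 7, 3, 14, 7; outcome (Small, L), payoffs (10, 14).
Brio gets 14 moving first and 15 moving second, so Brio prefers to move second.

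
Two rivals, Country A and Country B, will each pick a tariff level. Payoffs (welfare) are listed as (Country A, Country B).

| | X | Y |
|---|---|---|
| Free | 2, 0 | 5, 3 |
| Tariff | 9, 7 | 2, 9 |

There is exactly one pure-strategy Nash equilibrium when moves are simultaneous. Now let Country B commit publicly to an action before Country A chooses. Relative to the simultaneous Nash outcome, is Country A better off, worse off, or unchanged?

better off

Backward induction with Country B moving first.
- X: Country A compares 2, 9 and picks Tariff; Country B would get 7.
- Y: Country A compares 5, 2 and picks Free; Country B would get 3.
Country B's induced payoffs are 7, 3, so Country B commits to X. Subgame-perfect outcome: (Tariff, X) with payoffs (9, 7).
Under simultaneous play:
Country A's best replies: X→Tariff; Y→Free.
Country B's best replies: Free→Y; Tariff→Y.
Only (Free, Y) has each player best-responding; Nash payoffs (5, 3).
Country A earns 9 sequentially versus 5 at the Nash outcome: better off.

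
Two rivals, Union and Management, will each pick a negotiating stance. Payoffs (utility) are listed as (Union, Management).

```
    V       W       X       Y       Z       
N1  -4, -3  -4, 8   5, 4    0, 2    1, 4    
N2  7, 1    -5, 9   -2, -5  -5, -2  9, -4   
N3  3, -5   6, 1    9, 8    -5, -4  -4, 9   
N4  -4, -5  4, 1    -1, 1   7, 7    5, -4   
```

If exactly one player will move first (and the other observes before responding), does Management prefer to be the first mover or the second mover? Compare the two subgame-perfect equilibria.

If Union leads: Management's best replies are N1→W, N2→W, N3→Z, N4→Y; Union's induced payoffs -4, -5, -4, 7; outcome (N4, Y), payoffs (7, 7).
If Management leads: Union's best replies are V→N2, W→N3, X→N3, Y→N4, Z→N2; Management's induced payoffs 1, 1, 8, 7, -4; outcome (N3, X), payoffs (9, 8).
Management gets 8 moving first and 7 moving second, so Management prefers to move first.

first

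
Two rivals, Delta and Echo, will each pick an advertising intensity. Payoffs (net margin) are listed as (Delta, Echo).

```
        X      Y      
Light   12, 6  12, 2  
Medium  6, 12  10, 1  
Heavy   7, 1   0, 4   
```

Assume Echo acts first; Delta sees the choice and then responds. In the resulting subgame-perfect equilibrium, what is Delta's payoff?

12

Backward induction with Echo moving first.
- X: Delta compares 12, 6, 7 and picks Light; Echo would get 6.
- Y: Delta compares 12, 10, 0 and picks Light; Echo would get 2.
Echo's induced payoffs are 6, 2, so Echo commits to X. Subgame-perfect outcome: (Light, X) with payoffs (12, 6).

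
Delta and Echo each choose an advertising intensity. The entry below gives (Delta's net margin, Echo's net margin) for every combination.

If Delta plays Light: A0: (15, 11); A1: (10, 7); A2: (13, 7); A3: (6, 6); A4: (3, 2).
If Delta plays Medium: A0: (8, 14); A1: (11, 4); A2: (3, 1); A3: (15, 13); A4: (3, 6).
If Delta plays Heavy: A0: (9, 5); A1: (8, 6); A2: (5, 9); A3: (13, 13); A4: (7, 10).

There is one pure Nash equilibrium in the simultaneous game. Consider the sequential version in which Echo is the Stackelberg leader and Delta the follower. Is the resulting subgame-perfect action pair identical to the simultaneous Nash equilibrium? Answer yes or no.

Solve by backward induction (Echo leads).
- A0: BR = Light, leader payoff 11.
- A1: BR = Medium, leader payoff 4.
- A2: BR = Light, leader payoff 7.
- A3: BR = Medium, leader payoff 13.
- A4: BR = Heavy, leader payoff 10.
Maximizing over 11, 4, 7, 13, 10, Echo chooses A3. Subgame-perfect outcome: (Medium, A3) with payoffs (15, 13).
Under simultaneous play:
Delta's best replies: A0→Light; A1→Medium; A2→Light; A3→Medium; A4→Heavy.
Echo's best replies: Light→A0; Medium→A0; Heavy→A3.
The unique mutual best reply is (Light, A0), giving (15, 11).
Sequential outcome (Medium, A3) differs from the Nash profile (Light, A0).

no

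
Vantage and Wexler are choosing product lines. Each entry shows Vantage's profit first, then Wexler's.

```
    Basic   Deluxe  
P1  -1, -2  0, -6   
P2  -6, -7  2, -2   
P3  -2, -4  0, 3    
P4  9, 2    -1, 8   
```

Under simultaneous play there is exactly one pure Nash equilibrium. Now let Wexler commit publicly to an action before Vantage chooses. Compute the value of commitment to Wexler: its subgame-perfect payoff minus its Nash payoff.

4

Backward induction with Wexler moving first.
- Basic: Vantage compares -1, -6, -2, 9 and picks P4; Wexler would get 2.
- Deluxe: Vantage compares 0, 2, 0, -1 and picks P2; Wexler would get -2.
Wexler's induced payoffs are 2, -2, so Wexler commits to Basic. Subgame-perfect outcome: (P4, Basic) with payoffs (9, 2).
For the simultaneous game, intersect best replies.
Vantage's best replies: Basic→P4; Deluxe→P2.
Wexler's best replies: P1→Basic; P2→Deluxe; P3→Deluxe; P4→Deluxe.
The unique mutual best reply is (P2, Deluxe), giving (2, -2).
Wexler's commitment gain: 2 − -2 = 4.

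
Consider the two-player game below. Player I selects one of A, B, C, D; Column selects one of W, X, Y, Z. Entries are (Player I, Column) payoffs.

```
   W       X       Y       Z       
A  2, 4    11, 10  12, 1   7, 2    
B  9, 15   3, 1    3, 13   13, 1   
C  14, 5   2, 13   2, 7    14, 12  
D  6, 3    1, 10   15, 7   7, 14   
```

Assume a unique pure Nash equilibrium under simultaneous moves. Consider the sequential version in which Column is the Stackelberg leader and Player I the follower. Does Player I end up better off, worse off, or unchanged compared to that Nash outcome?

better off

Solve by backward induction (Column leads).
- W → Player I plays C (best of 2, 9, 14, 6); Column gets 5.
- X → Player I plays A (best of 11, 3, 2, 1); Column gets 10.
- Y → Player I plays D (best of 12, 3, 2, 15); Column gets 7.
- Z → Player I plays C (best of 7, 13, 14, 7); Column gets 12.
Among 5, 10, 7, 12, the best is 12 at Z. Subgame-perfect outcome: (C, Z) with payoffs (14, 12).
Now find the simultaneous Nash equilibrium.
Player I's best replies: W→C; X→A; Y→D; Z→C.
Column's best replies: A→X; B→W; C→X; D→Z.
Only (A, X) has each player best-responding; Nash payoffs (11, 10).
Player I earns 14 sequentially versus 11 at the Nash outcome: better off.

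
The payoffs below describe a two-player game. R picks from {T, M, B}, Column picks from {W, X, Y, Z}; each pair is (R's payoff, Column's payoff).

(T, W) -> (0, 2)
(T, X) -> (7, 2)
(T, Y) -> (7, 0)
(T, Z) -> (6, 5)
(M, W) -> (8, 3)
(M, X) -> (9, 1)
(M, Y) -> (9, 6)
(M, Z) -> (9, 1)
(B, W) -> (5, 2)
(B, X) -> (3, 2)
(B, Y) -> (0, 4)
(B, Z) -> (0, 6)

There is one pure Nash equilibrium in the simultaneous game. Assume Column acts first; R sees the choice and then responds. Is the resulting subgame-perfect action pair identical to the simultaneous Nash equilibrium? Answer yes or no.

yes

Work backward from R's decision.
- W: BR = M, leader payoff 3.
- X: BR = M, leader payoff 1.
- Y: BR = M, leader payoff 6.
- Z: BR = M, leader payoff 1.
Among 3, 1, 6, 1, the best is 6 at Y. Subgame-perfect outcome: (M, Y) with payoffs (9, 6).
Under simultaneous play:
R's best replies: W→M; X→M; Y→M; Z→M.
Column's best replies: T→Z; M→Y; B→Z.
The unique mutual best reply is (M, Y), giving (9, 6).
Sequential outcome (M, Y) coincides with the Nash profile (M, Y).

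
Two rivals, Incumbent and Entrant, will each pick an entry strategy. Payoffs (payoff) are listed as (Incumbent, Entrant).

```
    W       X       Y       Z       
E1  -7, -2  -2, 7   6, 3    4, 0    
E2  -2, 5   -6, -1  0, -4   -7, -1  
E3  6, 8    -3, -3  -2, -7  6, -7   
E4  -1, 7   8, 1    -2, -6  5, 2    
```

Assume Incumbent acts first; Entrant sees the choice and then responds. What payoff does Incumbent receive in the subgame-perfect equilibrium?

6

Entrant best-responds to each possible Incumbent move:
- E1 → Entrant plays X (best of -2, 7, 3, 0); Incumbent gets -2.
- E2 → Entrant plays W (best of 5, -1, -4, -1); Incumbent gets -2.
- E3 → Entrant plays W (best of 8, -3, -7, -7); Incumbent gets 6.
- E4 → Entrant plays W (best of 7, 1, -6, 2); Incumbent gets -1.
Incumbent's induced payoffs are -2, -2, 6, -1, so Incumbent commits to E3. Subgame-perfect outcome: (E3, W) with payoffs (6, 8).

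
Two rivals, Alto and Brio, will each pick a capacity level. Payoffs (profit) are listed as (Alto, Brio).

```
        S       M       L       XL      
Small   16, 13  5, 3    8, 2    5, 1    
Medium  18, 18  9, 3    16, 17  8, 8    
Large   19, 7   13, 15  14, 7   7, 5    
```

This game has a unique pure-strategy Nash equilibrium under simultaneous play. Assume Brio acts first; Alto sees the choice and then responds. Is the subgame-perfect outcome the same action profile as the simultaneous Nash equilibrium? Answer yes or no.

Solve by backward induction (Brio leads).
- S: BR = Large, leader payoff 7.
- M: BR = Large, leader payoff 15.
- L: BR = Medium, leader payoff 17.
- XL: BR = Medium, leader payoff 8.
Among 7, 15, 17, 8, the best is 17 at L. Subgame-perfect outcome: (Medium, L) with payoffs (16, 17).
For the simultaneous game, intersect best replies.
Alto's best replies: S→Large; M→Large; L→Medium; XL→Medium.
Brio's best replies: Small→S; Medium→S; Large→M.
Only (Large, M) has each player best-responding; Nash payoffs (13, 15).
Sequential outcome (Medium, L) differs from the Nash profile (Large, M).

no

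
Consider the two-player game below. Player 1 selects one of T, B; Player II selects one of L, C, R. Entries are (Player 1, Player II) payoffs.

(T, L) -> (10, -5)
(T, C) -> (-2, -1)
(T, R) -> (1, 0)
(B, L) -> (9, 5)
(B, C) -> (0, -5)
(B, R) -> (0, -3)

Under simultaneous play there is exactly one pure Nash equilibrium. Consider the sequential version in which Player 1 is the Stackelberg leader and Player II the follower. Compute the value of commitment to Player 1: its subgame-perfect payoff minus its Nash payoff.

8

Solve by backward induction (Player 1 leads).
- T: BR = R, leader payoff 1.
- B: BR = L, leader payoff 9.
Player 1's induced payoffs are 1, 9, so Player 1 commits to B. Subgame-perfect outcome: (B, L) with payoffs (9, 5).
Now find the simultaneous Nash equilibrium.
Player 1's best replies: L→T; C→B; R→T.
Player II's best replies: T→R; B→L.
The unique mutual best reply is (T, R), giving (1, 0).
Player 1's commitment gain: 9 − 1 = 8.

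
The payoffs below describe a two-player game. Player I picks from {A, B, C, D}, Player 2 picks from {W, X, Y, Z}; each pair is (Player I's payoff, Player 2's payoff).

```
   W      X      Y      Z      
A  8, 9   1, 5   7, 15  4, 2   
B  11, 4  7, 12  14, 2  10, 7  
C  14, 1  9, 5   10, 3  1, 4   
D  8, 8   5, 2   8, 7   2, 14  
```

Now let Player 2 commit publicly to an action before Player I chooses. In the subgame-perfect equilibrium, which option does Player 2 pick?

Backward induction with Player 2 moving first.
- W: BR = C, leader payoff 1.
- X: BR = C, leader payoff 5.
- Y: BR = B, leader payoff 2.
- Z: BR = B, leader payoff 7.
Among 1, 5, 2, 7, the best is 7 at Z. Subgame-perfect outcome: (B, Z) with payoffs (10, 7).

Z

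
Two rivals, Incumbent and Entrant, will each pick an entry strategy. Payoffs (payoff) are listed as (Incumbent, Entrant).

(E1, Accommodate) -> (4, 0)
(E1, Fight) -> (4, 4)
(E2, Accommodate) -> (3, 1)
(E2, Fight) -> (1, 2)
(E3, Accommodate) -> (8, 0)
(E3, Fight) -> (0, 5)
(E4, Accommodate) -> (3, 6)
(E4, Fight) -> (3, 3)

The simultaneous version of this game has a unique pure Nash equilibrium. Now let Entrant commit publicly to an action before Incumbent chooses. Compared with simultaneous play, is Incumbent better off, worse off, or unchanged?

unchanged

Backward induction with Entrant moving first.
- Accommodate: Incumbent compares 4, 3, 8, 3 and picks E3; Entrant would get 0.
- Fight: Incumbent compares 4, 1, 0, 3 and picks E1; Entrant would get 4.
Maximizing over 0, 4, Entrant chooses Fight. Subgame-perfect outcome: (E1, Fight) with payoffs (4, 4).
Under simultaneous play:
Incumbent's best replies: Accommodate→E3; Fight→E1.
Entrant's best replies: E1→Fight; E2→Fight; E3→Fight; E4→Accommodate.
Only (E1, Fight) has each player best-responding; Nash payoffs (4, 4).
Incumbent earns 4 sequentially versus 4 at the Nash outcome: unchanged.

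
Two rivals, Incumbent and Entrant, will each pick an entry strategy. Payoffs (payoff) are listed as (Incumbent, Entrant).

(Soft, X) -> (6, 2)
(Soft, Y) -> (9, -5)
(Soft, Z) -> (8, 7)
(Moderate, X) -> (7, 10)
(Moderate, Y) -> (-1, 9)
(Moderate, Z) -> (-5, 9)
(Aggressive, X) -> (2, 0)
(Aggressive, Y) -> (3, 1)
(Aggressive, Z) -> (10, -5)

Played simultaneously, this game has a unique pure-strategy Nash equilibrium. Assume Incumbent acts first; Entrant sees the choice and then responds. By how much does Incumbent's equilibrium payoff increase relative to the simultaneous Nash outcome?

1

Backward induction with Incumbent moving first.
- Soft: BR = Z, leader payoff 8.
- Moderate: BR = X, leader payoff 7.
- Aggressive: BR = Y, leader payoff 3.
Incumbent's induced payoffs are 8, 7, 3, so Incumbent commits to Soft. Subgame-perfect outcome: (Soft, Z) with payoffs (8, 7).
Under simultaneous play:
Incumbent's best replies: X→Moderate; Y→Soft; Z→Aggressive.
Entrant's best replies: Soft→Z; Moderate→X; Aggressive→Y.
The unique mutual best reply is (Moderate, X), giving (7, 10).
Incumbent's commitment gain: 8 − 7 = 1.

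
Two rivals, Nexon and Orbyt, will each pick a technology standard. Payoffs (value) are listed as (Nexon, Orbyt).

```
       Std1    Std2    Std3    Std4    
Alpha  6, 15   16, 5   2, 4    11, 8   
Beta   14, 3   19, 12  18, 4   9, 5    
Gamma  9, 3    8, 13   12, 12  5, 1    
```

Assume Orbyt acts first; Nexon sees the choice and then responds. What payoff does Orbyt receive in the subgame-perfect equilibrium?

Solve by backward induction (Orbyt leads).
- Std1: BR = Beta, leader payoff 3.
- Std2: BR = Beta, leader payoff 12.
- Std3: BR = Beta, leader payoff 4.
- Std4: BR = Alpha, leader payoff 8.
Orbyt's induced payoffs are 3, 12, 4, 8, so Orbyt commits to Std2. Subgame-perfect outcome: (Beta, Std2) with payoffs (19, 12).

12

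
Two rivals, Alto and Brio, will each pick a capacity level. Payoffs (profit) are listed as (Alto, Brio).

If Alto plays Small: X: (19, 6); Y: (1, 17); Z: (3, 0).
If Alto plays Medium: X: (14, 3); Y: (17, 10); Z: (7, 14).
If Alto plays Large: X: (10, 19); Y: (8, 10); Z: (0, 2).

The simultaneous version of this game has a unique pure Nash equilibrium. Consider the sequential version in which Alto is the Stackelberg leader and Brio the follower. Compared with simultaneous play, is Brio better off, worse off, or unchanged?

Work backward from Brio's decision.
- Small: BR = Y, leader payoff 1.
- Medium: BR = Z, leader payoff 7.
- Large: BR = X, leader payoff 10.
Among 1, 7, 10, the best is 10 at Large. Subgame-perfect outcome: (Large, X) with payoffs (10, 19).
Now find the simultaneous Nash equilibrium.
Alto's best replies: X→Small; Y→Medium; Z→Medium.
Brio's best replies: Small→Y; Medium→Z; Large→X.
Only (Medium, Z) has each player best-responding; Nash payoffs (7, 14).
Brio earns 19 sequentially versus 14 at the Nash outcome: better off.

better off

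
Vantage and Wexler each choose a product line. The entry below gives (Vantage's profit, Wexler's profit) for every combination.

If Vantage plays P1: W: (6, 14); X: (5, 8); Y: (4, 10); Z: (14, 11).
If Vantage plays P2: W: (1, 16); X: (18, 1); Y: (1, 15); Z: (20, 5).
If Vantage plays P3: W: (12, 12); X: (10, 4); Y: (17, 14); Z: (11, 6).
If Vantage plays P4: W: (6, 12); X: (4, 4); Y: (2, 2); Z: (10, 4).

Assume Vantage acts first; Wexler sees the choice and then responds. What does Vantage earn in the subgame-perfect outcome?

Work backward from Wexler's decision.
- P1: BR = W, leader payoff 6.
- P2: BR = W, leader payoff 1.
- P3: BR = Y, leader payoff 17.
- P4: BR = W, leader payoff 6.
Maximizing over 6, 1, 17, 6, Vantage chooses P3. Subgame-perfect outcome: (P3, Y) with payoffs (17, 14).

17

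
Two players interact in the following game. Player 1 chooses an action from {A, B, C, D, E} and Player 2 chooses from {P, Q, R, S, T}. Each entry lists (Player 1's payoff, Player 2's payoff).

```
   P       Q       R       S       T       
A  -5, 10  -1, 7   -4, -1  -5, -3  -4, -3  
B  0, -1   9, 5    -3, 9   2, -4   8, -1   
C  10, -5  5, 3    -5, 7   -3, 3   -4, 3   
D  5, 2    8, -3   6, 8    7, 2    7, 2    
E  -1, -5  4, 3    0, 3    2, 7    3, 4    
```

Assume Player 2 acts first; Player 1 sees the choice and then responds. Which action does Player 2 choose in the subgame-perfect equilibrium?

Player 1 best-responds to each possible Player 2 move:
- P: BR = C, leader payoff -5.
- Q: BR = B, leader payoff 5.
- R: BR = D, leader payoff 8.
- S: BR = D, leader payoff 2.
- T: BR = B, leader payoff -1.
Player 2's induced payoffs are -5, 5, 8, 2, -1, so Player 2 commits to R. Subgame-perfect outcome: (D, R) with payoffs (6, 8).

R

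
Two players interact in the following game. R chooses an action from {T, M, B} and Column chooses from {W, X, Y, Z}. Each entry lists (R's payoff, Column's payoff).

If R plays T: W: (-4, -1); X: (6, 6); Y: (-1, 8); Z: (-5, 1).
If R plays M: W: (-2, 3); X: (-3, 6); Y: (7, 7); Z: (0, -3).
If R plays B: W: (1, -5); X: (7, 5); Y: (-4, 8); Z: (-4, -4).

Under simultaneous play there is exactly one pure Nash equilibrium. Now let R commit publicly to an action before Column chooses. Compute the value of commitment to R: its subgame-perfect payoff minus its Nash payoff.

0

Column best-responds to each possible R move:
- T: Column compares -1, 6, 8, 1 and picks Y; R would get -1.
- M: Column compares 3, 6, 7, -3 and picks Y; R would get 7.
- B: Column compares -5, 5, 8, -4 and picks Y; R would get -4.
Among -1, 7, -4, the best is 7 at M. Subgame-perfect outcome: (M, Y) with payoffs (7, 7).
Under simultaneous play:
R's best replies: W→B; X→B; Y→M; Z→M.
Column's best replies: T→Y; M→Y; B→Y.
The unique mutual best reply is (M, Y), giving (7, 7).
R's commitment gain: 7 − 7 = 0.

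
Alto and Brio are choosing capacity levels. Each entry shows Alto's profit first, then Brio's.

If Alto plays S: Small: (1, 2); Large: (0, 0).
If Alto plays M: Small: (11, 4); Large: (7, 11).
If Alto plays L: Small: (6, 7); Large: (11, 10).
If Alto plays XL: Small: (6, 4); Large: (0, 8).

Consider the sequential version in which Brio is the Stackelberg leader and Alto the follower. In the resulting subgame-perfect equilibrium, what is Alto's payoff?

Alto best-responds to each possible Brio move:
- Small: BR = M, leader payoff 4.
- Large: BR = L, leader payoff 10.
Maximizing over 4, 10, Brio chooses Large. Subgame-perfect outcome: (L, Large) with payoffs (11, 10).

11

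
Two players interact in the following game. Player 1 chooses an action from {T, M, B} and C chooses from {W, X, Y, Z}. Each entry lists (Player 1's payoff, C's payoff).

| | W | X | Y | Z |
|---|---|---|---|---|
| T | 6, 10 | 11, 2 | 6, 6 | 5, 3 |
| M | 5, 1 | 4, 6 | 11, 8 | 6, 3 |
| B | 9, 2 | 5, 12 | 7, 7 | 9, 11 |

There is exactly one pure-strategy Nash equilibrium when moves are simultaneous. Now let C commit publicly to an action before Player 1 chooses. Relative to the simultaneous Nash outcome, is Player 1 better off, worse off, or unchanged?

worse off

Backward induction with C moving first.
- W: Player 1 compares 6, 5, 9 and picks B; C would get 2.
- X: Player 1 compares 11, 4, 5 and picks T; C would get 2.
- Y: Player 1 compares 6, 11, 7 and picks M; C would get 8.
- Z: Player 1 compares 5, 6, 9 and picks B; C would get 11.
Maximizing over 2, 2, 8, 11, C chooses Z. Subgame-perfect outcome: (B, Z) with payoffs (9, 11).
Now find the simultaneous Nash equilibrium.
Player 1's best replies: W→B; X→T; Y→M; Z→B.
C's best replies: T→W; M→Y; B→X.
The unique mutual best reply is (M, Y), giving (11, 8).
Player 1 earns 9 sequentially versus 11 at the Nash outcome: worse off.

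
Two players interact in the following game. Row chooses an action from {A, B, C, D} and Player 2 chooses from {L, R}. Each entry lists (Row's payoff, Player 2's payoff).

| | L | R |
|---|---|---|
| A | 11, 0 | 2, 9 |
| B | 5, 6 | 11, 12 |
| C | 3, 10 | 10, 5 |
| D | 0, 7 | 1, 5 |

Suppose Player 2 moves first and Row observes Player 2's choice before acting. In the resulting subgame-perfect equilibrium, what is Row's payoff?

Row best-responds to each possible Player 2 move:
- L → Row plays A (best of 11, 5, 3, 0); Player 2 gets 0.
- R → Row plays B (best of 2, 11, 10, 1); Player 2 gets 12.
Maximizing over 0, 12, Player 2 chooses R. Subgame-perfect outcome: (B, R) with payoffs (11, 12).

11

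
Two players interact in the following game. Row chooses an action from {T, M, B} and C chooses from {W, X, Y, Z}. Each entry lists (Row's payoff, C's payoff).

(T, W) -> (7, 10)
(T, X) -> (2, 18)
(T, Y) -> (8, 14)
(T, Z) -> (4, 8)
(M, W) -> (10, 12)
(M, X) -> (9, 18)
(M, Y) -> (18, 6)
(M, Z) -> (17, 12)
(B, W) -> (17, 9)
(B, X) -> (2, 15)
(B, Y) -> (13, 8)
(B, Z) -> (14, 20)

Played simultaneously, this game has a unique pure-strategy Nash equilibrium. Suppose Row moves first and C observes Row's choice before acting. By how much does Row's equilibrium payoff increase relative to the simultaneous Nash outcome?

Solve by backward induction (Row leads).
- T: C compares 10, 18, 14, 8 and picks X; Row would get 2.
- M: C compares 12, 18, 6, 12 and picks X; Row would get 9.
- B: C compares 9, 15, 8, 20 and picks Z; Row would get 14.
Among 2, 9, 14, the best is 14 at B. Subgame-perfect outcome: (B, Z) with payoffs (14, 20).
Under simultaneous play:
Row's best replies: W→B; X→M; Y→M; Z→M.
C's best replies: T→X; M→X; B→Z.
Only (M, X) has each player best-responding; Nash payoffs (9, 18).
Row's commitment gain: 14 − 9 = 5.

5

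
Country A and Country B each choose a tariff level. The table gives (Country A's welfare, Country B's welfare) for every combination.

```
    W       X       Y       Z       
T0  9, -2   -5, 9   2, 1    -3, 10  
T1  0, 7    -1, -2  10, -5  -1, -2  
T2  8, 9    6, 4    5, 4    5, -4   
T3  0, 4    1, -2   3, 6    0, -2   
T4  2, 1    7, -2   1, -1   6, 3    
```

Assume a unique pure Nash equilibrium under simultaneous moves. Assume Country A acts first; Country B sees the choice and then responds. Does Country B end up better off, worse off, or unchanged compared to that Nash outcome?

Country B best-responds to each possible Country A move:
- T0: BR = Z, leader payoff -3.
- T1: BR = W, leader payoff 0.
- T2: BR = W, leader payoff 8.
- T3: BR = Y, leader payoff 3.
- T4: BR = Z, leader payoff 6.
Country A's induced payoffs are -3, 0, 8, 3, 6, so Country A commits to T2. Subgame-perfect outcome: (T2, W) with payoffs (8, 9).
Now find the simultaneous Nash equilibrium.
Country A's best replies: W→T0; X→T4; Y→T1; Z→T4.
Country B's best replies: T0→Z; T1→W; T2→W; T3→Y; T4→Z.
The unique mutual best reply is (T4, Z), giving (6, 3).
Country B earns 9 sequentially versus 3 at the Nash outcome: better off.

better off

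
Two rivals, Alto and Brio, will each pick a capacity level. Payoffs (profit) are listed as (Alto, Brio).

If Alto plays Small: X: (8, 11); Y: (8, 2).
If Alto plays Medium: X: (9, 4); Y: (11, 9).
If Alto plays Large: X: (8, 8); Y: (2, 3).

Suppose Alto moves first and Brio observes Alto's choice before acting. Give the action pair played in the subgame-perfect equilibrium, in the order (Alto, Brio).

Work backward from Brio's decision.
- Small: BR = X, leader payoff 8.
- Medium: BR = Y, leader payoff 11.
- Large: BR = X, leader payoff 8.
Among 8, 11, 8, the best is 11 at Medium. Subgame-perfect outcome: (Medium, Y) with payoffs (11, 9).

(Medium, Y)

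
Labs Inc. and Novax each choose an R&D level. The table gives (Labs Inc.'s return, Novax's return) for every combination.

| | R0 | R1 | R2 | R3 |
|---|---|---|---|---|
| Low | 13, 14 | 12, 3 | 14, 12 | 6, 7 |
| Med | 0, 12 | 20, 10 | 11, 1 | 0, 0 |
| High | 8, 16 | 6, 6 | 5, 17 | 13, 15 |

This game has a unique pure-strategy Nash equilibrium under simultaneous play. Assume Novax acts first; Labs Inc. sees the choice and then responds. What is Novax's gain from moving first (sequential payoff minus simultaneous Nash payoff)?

1

Work backward from Labs Inc.'s decision.
- R0: Labs Inc. compares 13, 0, 8 and picks Low; Novax would get 14.
- R1: Labs Inc. compares 12, 20, 6 and picks Med; Novax would get 10.
- R2: Labs Inc. compares 14, 11, 5 and picks Low; Novax would get 12.
- R3: Labs Inc. compares 6, 0, 13 and picks High; Novax would get 15.
Maximizing over 14, 10, 12, 15, Novax chooses R3. Subgame-perfect outcome: (High, R3) with payoffs (13, 15).
For the simultaneous game, intersect best replies.
Labs Inc.'s best replies: R0→Low; R1→Med; R2→Low; R3→High.
Novax's best replies: Low→R0; Med→R0; High→R2.
Only (Low, R0) has each player best-responding; Nash payoffs (13, 14).
Novax's commitment gain: 15 − 14 = 1.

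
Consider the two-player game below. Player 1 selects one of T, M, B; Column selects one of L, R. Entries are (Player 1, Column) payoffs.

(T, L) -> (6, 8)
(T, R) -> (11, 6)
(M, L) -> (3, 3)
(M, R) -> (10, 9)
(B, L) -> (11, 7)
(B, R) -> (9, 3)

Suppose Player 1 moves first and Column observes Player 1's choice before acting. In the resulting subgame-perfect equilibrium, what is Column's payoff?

Backward induction with Player 1 moving first.
- T → Column plays L (best of 8, 6); Player 1 gets 6.
- M → Column plays R (best of 3, 9); Player 1 gets 10.
- B → Column plays L (best of 7, 3); Player 1 gets 11.
Among 6, 10, 11, the best is 11 at B. Subgame-perfect outcome: (B, L) with payoffs (11, 7).

7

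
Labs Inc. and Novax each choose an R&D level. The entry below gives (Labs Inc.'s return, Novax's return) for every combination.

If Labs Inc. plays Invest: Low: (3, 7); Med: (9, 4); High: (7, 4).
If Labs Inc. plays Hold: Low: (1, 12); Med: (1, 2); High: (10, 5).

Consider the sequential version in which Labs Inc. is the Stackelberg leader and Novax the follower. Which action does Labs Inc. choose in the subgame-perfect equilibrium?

Invest

Work backward from Novax's decision.
- Invest: Novax compares 7, 4, 4 and picks Low; Labs Inc. would get 3.
- Hold: Novax compares 12, 2, 5 and picks Low; Labs Inc. would get 1.
Maximizing over 3, 1, Labs Inc. chooses Invest. Subgame-perfect outcome: (Invest, Low) with payoffs (3, 7).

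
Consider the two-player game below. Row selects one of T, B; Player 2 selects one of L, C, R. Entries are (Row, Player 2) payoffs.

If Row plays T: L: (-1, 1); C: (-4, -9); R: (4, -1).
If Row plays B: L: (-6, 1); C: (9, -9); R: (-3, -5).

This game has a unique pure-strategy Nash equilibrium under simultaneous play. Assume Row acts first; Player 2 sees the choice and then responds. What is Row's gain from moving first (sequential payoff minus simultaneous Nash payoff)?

Solve by backward induction (Row leads).
- T → Player 2 plays L (best of 1, -9, -1); Row gets -1.
- B → Player 2 plays L (best of 1, -9, -5); Row gets -6.
Maximizing over -1, -6, Row chooses T. Subgame-perfect outcome: (T, L) with payoffs (-1, 1).
For the simultaneous game, intersect best replies.
Row's best replies: L→T; C→B; R→T.
Player 2's best replies: T→L; B→L.
The unique mutual best reply is (T, L), giving (-1, 1).
Row's commitment gain: -1 − -1 = 0.

0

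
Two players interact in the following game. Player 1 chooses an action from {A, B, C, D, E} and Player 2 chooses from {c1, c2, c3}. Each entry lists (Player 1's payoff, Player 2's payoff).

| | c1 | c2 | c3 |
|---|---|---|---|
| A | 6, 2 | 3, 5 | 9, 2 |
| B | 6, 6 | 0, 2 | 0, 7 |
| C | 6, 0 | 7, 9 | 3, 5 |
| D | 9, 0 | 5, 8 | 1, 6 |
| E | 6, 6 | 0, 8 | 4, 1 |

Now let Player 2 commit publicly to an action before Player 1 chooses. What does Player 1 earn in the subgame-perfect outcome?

7

Work backward from Player 1's decision.
- c1: Player 1 compares 6, 6, 6, 9, 6 and picks D; Player 2 would get 0.
- c2: Player 1 compares 3, 0, 7, 5, 0 and picks C; Player 2 would get 9.
- c3: Player 1 compares 9, 0, 3, 1, 4 and picks A; Player 2 would get 2.
Maximizing over 0, 9, 2, Player 2 chooses c2. Subgame-perfect outcome: (C, c2) with payoffs (7, 9).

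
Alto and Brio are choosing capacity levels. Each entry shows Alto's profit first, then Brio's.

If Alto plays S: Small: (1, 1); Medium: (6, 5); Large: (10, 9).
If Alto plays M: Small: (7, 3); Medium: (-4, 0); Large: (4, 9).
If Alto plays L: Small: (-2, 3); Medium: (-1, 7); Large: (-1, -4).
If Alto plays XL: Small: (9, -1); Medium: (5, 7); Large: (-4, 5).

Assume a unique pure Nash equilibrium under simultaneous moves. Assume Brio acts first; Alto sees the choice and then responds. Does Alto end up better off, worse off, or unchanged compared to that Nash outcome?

Backward induction with Brio moving first.
- Small → Alto plays XL (best of 1, 7, -2, 9); Brio gets -1.
- Medium → Alto plays S (best of 6, -4, -1, 5); Brio gets 5.
- Large → Alto plays S (best of 10, 4, -1, -4); Brio gets 9.
Among -1, 5, 9, the best is 9 at Large. Subgame-perfect outcome: (S, Large) with payoffs (10, 9).
For the simultaneous game, intersect best replies.
Alto's best replies: Small→XL; Medium→S; Large→S.
Brio's best replies: S→Large; M→Large; L→Medium; XL→Medium.
The unique mutual best reply is (S, Large), giving (10, 9).
Alto earns 10 sequentially versus 10 at the Nash outcome: unchanged.

unchanged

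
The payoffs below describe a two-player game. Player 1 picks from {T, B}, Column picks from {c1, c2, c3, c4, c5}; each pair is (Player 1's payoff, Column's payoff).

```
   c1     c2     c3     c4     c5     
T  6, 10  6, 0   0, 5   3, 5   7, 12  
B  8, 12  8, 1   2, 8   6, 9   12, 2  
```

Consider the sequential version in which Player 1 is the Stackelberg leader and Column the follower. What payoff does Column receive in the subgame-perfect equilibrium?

Backward induction with Player 1 moving first.
- T → Column plays c5 (best of 10, 0, 5, 5, 12); Player 1 gets 7.
- B → Column plays c1 (best of 12, 1, 8, 9, 2); Player 1 gets 8.
Maximizing over 7, 8, Player 1 chooses B. Subgame-perfect outcome: (B, c1) with payoffs (8, 12).

12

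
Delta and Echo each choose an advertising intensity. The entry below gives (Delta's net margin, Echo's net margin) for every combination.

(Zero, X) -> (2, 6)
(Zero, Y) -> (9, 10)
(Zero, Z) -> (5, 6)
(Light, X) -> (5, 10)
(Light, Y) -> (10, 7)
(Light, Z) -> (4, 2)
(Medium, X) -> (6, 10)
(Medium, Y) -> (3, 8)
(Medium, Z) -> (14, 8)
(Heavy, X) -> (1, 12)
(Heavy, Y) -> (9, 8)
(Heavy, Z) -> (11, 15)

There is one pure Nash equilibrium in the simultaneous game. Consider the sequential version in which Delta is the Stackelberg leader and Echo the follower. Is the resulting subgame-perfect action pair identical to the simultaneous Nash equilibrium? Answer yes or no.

Echo best-responds to each possible Delta move:
- Zero → Echo plays Y (best of 6, 10, 6); Delta gets 9.
- Light → Echo plays X (best of 10, 7, 2); Delta gets 5.
- Medium → Echo plays X (best of 10, 8, 8); Delta gets 6.
- Heavy → Echo plays Z (best of 12, 8, 15); Delta gets 11.
Maximizing over 9, 5, 6, 11, Delta chooses Heavy. Subgame-perfect outcome: (Heavy, Z) with payoffs (11, 15).
Under simultaneous play:
Delta's best replies: X→Medium; Y→Light; Z→Medium.
Echo's best replies: Zero→Y; Light→X; Medium→X; Heavy→Z.
Only (Medium, X) has each player best-responding; Nash payoffs (6, 10).
Sequential outcome (Heavy, Z) differs from the Nash profile (Medium, X).

no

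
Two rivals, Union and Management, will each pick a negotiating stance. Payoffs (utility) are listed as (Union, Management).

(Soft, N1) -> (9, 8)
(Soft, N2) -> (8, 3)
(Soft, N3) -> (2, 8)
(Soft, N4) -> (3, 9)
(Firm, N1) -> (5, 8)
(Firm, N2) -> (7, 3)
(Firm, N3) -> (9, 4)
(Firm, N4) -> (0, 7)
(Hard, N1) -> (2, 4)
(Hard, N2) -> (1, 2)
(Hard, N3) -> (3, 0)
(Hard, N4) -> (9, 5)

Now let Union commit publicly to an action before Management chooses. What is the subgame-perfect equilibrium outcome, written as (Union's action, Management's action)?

Work backward from Management's decision.
- Soft → Management plays N4 (best of 8, 3, 8, 9); Union gets 3.
- Firm → Management plays N1 (best of 8, 3, 4, 7); Union gets 5.
- Hard → Management plays N4 (best of 4, 2, 0, 5); Union gets 9.
Union's induced payoffs are 3, 5, 9, so Union commits to Hard. Subgame-perfect outcome: (Hard, N4) with payoffs (9, 5).

(Hard, N4)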